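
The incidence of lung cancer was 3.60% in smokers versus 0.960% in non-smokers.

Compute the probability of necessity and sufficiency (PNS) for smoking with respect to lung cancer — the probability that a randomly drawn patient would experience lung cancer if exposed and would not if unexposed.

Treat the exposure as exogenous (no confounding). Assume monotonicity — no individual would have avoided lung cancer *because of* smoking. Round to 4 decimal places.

PNS ≈ 0.0264

p₁ = 0.036, p₀ = 0.0096.
Under exogeneity and monotonicity, PNS = p₁ − p₀.
PNS = 0.036 − 0.0096 = 0.0264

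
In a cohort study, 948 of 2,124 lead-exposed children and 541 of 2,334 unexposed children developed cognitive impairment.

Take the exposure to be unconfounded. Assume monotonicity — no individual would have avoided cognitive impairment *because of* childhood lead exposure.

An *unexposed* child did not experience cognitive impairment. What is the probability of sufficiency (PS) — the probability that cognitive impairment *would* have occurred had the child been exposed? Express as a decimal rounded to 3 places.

p₁ = P(outcome | exposed) = 948/2124 = 0.44633
p₀ = P(outcome | unexposed) = 541/2334 = 0.23179
Under exogeneity and monotonicity, PS = (p₁ − p₀) / (1 − p₀).
PS = (0.44633 − 0.23179) / (1 − 0.23179) = 0.21454 / 0.76821 ≈ 0.2793

PS ≈ 0.279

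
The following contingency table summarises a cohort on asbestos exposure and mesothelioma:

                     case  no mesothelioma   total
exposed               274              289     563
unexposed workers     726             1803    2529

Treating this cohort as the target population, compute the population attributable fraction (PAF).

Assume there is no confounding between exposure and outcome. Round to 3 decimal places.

p₁ = P(outcome | exposed) = 274/563 = 0.48668
p₀ = P(outcome | unexposed) = 726/2529 = 0.28707
Exposure prevalence π = 563/3092 = 0.18208; overall risk P(Y=1) = 0.32342.
Under exogeneity, PAF = [P(Y=1) − p₀]/P(Y=1).
PAF = (0.32342 − 0.28707) / 0.32342 ≈ 0.1124

PAF ≈ 0.112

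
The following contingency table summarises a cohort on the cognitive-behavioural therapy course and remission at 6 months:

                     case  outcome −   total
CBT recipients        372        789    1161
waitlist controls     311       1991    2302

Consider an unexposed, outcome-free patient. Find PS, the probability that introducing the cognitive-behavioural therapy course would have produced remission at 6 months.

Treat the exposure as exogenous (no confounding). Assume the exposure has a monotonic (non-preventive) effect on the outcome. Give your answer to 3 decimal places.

p₁ = P(outcome | exposed) = 372/1161 = 0.32041
p₀ = P(outcome | unexposed) = 311/2302 = 0.1351
Under exogeneity and monotonicity, PS = (p₁ − p₀) / (1 − p₀).
PS = (0.32041 − 0.1351) / (1 − 0.1351) = 0.18531 / 0.8649 ≈ 0.2143

PS ≈ 0.214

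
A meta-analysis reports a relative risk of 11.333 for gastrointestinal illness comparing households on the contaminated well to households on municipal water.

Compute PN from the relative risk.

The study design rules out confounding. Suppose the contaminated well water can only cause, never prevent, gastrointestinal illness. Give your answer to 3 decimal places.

PN ≈ 0.912

Under exogeneity and monotonicity, PN = (RR − 1) / RR = 1 − 1/RR.
PN = (11.333 − 1) / 11.333 = 10.33 / 11.333 ≈ 0.9118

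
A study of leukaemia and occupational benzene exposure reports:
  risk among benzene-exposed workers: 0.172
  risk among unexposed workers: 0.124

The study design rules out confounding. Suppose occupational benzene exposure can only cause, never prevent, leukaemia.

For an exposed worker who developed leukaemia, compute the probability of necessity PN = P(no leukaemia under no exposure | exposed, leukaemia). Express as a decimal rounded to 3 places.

Let p₁ = 0.172, p₀ = 0.124.
Under exogeneity and monotonicity, PN = (p₁ − p₀) / p₁.
PN = (0.172 − 0.124) / 0.172 = 0.048 / 0.172 ≈ 0.2791

PN ≈ 0.279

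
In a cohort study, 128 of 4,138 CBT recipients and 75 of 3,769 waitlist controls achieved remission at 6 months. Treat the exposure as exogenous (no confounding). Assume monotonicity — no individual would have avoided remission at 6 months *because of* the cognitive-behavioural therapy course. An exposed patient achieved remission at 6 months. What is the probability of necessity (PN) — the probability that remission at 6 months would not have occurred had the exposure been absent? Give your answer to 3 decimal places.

PN ≈ 0.357

p₁ = P(outcome | exposed) = 128/4138 = 0.030933
p₀ = P(outcome | unexposed) = 75/3769 = 0.019899
Under exogeneity and monotonicity, PN = (p₁ − p₀) / p₁.
PN = (0.030933 − 0.019899) / 0.030933 = 0.011034 / 0.030933 ≈ 0.3567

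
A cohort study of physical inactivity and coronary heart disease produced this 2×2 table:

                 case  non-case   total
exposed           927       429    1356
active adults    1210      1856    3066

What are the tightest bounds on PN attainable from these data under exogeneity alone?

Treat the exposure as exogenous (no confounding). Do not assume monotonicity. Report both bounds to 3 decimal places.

0.423 ≤ PN ≤ 0.885

p₁ = P(outcome | exposed) = 927/1356 = 0.68363
p₀ = P(outcome | unexposed) = 1210/3066 = 0.39465
Under exogeneity alone the bounds on PN are max{0,(p₁−p₀)/p₁} ≤ PN ≤ min{1,(1−p₀)/p₁}.
  lower = (p₁ − p₀)/p₁ = 0.28898 / 0.68363 ≈ 0.4227
  upper = min{1, (1 − p₀)/p₁} = 0.60535 / 0.68363 ≈ 0.8855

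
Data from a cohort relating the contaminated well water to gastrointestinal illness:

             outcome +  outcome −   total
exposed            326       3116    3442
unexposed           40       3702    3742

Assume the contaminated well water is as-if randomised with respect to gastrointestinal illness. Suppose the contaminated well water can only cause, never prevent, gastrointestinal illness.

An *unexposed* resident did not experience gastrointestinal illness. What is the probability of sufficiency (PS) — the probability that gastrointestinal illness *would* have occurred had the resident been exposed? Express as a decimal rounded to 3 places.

p₁ = P(outcome | exposed) = 326/3442 = 0.094712
p₀ = P(outcome | unexposed) = 40/3742 = 0.010689
Under exogeneity and monotonicity, PS = (p₁ − p₀) / (1 − p₀).
PS = (0.094712 − 0.010689) / (1 − 0.010689) = 0.084023 / 0.98931 ≈ 0.0849

PS ≈ 0.085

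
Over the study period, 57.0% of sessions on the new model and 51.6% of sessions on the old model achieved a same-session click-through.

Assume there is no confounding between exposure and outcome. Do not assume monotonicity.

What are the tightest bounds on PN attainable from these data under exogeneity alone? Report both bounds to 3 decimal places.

0.095 ≤ PN ≤ 0.849

p₁ = 0.57, p₀ = 0.516.
Under exogeneity alone the bounds on PN are max{0,(p₁−p₀)/p₁} ≤ PN ≤ min{1,(1−p₀)/p₁}.
  lower = (p₁ − p₀)/p₁ = 0.054 / 0.57 ≈ 0.0947
  upper = min{1, (1 − p₀)/p₁} = 0.484 / 0.57 ≈ 0.8491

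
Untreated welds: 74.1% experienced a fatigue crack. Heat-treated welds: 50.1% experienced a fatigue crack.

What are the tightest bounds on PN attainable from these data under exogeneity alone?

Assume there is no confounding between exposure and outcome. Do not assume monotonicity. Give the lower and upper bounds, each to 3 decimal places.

0.324 ≤ PN ≤ 0.673

p₁ = 0.741, p₀ = 0.501.
Under exogeneity alone the bounds on PN are max{0,(p₁−p₀)/p₁} ≤ PN ≤ min{1,(1−p₀)/p₁}.
  lower = (p₁ − p₀)/p₁ = 0.24 / 0.741 ≈ 0.3239
  upper = min{1, (1 − p₀)/p₁} = 0.499 / 0.741 ≈ 0.6734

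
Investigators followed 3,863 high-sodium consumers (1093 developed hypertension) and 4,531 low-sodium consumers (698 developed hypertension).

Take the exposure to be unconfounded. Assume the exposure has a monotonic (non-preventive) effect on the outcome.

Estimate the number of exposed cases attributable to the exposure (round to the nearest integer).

about 498 cases

p₁ = P(outcome | exposed) = 1093/3863 = 0.28294
p₀ = P(outcome | unexposed) = 698/4531 = 0.15405
PN = (p₁ − p₀)/p₁ = (0.28294 − 0.15405) / 0.28294 ≈ 0.45554.
Attributable cases ≈ PN × (exposed cases) = 0.45554 × 1093 ≈ 497.91.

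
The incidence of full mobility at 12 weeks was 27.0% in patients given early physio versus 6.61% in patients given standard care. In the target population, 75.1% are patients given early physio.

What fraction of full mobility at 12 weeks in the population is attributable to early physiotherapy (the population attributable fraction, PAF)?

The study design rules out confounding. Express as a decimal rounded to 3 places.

PAF ≈ 0.698

p₁ = 0.27, p₀ = 0.0661.
Overall risk P(Y=1) = π·p₁ + (1−π)·p₀ = 0.751×0.27 + 0.249×0.0661 = 0.21923.
Under exogeneity, PAF = [P(Y=1) − p₀] / P(Y=1).
PAF = (0.21923 − 0.0661) / 0.21923 ≈ 0.6985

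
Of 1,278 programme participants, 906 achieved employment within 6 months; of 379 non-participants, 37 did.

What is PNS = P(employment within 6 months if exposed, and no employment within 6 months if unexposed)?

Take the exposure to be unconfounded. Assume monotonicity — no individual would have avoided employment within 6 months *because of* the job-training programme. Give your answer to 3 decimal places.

PNS ≈ 0.611

p₁ = P(outcome | exposed) = 906/1278 = 0.70892
p₀ = P(outcome | unexposed) = 37/379 = 0.097625
Under exogeneity and monotonicity, PNS = p₁ − p₀.
PNS = 0.70892 − 0.097625 = 0.61129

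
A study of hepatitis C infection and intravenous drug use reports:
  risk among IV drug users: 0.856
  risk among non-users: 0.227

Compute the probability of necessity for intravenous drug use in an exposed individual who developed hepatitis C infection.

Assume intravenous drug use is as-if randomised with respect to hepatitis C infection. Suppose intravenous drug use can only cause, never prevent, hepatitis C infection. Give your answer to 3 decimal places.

Let p₁ = 0.856, p₀ = 0.227.
Under exogeneity and monotonicity, PN = (p₁ − p₀) / p₁.
PN = (0.856 − 0.227) / 0.856 = 0.629 / 0.856 ≈ 0.7348

PN ≈ 0.735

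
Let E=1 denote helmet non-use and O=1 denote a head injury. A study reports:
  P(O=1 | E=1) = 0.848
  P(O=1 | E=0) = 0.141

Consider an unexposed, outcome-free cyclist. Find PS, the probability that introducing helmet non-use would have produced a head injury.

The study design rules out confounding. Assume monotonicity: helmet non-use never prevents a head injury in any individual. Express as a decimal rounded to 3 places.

PS ≈ 0.823

Let p₁ = 0.848, p₀ = 0.141.
Under exogeneity and monotonicity, PS = (p₁ − p₀) / (1 − p₀).
PS = (0.848 − 0.141) / (1 − 0.141) = 0.707 / 0.859 ≈ 0.8231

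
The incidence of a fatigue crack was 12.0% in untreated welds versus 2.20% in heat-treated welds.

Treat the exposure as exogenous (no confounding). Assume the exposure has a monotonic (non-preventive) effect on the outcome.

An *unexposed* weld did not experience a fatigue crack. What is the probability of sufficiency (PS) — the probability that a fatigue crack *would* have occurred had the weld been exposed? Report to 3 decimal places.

p₁ = 0.12, p₀ = 0.022.
Under exogeneity and monotonicity, PS = (p₁ − p₀) / (1 − p₀).
PS = (0.12 − 0.022) / (1 − 0.022) = 0.098 / 0.978 ≈ 0.1002

PS ≈ 0.100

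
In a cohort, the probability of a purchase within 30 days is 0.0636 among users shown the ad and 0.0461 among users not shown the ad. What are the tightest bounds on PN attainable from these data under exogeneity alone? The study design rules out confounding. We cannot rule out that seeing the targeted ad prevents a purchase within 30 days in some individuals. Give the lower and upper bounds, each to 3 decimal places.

0.275 ≤ PN ≤ 1.000

Let p₁ = 0.0636, p₀ = 0.0461.
Under exogeneity alone the bounds on PN are max{0,(p₁−p₀)/p₁} ≤ PN ≤ min{1,(1−p₀)/p₁}.
  lower = (p₁ − p₀)/p₁ = 0.0175 / 0.0636 ≈ 0.2752
  upper = min{1, (1 − p₀)/p₁} = 0.9539 / 0.0636 ≈ 14.9984 → capped at 1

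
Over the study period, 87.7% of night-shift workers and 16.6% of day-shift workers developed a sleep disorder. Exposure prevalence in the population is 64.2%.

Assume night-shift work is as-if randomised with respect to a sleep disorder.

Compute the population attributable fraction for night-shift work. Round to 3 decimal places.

p₁ = 0.877, p₀ = 0.166.
Overall risk P(Y=1) = π·p₁ + (1−π)·p₀ = 0.642×0.877 + 0.358×0.166 = 0.62246.
Under exogeneity, PAF = [P(Y=1) − p₀] / P(Y=1).
PAF = (0.62246 − 0.166) / 0.62246 ≈ 0.7333

PAF ≈ 0.733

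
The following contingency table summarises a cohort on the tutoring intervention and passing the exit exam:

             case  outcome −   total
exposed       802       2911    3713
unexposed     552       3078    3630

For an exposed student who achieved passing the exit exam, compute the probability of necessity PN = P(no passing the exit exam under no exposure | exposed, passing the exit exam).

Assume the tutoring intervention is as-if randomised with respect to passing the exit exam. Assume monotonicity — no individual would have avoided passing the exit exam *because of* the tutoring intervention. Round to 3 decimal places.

p₁ = P(outcome | exposed) = 802/3713 = 0.216
p₀ = P(outcome | unexposed) = 552/3630 = 0.15207
Under exogeneity and monotonicity, PN = (p₁ − p₀)/p₁.
PN = (0.216 − 0.15207) / 0.216 ≈ 0.2960

PN ≈ 0.296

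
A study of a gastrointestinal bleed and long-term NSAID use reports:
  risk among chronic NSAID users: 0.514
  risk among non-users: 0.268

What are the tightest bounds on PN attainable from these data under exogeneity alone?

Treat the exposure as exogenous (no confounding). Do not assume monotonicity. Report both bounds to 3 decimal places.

0.479 ≤ PN ≤ 1.000

Let p₁ = 0.514, p₀ = 0.268.
Under exogeneity alone the bounds on PN are max{0,(p₁−p₀)/p₁} ≤ PN ≤ min{1,(1−p₀)/p₁}.
  lower = (p₁ − p₀)/p₁ = 0.246 / 0.514 ≈ 0.4786
  upper = min{1, (1 − p₀)/p₁} = 0.732 / 0.514 ≈ 1.4241 → capped at 1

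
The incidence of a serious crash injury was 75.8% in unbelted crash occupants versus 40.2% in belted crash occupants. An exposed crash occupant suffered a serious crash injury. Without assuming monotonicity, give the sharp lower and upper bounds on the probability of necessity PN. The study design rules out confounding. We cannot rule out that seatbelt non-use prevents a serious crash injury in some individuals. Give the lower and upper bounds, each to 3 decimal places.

p₁ = 0.758, p₀ = 0.402.
Under exogeneity alone the bounds on PN are max{0,(p₁−p₀)/p₁} ≤ PN ≤ min{1,(1−p₀)/p₁}.
  lower = (p₁ − p₀)/p₁ = 0.356 / 0.758 ≈ 0.4697
  upper = min{1, (1 − p₀)/p₁} = 0.598 / 0.758 ≈ 0.7889

0.470 ≤ PN ≤ 0.789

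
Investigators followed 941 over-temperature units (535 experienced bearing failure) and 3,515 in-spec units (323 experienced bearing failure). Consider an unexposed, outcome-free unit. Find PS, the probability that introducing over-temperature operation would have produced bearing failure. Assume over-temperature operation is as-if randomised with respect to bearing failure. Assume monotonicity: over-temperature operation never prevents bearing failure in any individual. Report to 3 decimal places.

p₁ = P(outcome | exposed) = 535/941 = 0.56854
p₀ = P(outcome | unexposed) = 323/3515 = 0.091892
Under exogeneity and monotonicity, PS = (p₁ − p₀) / (1 − p₀).
PS = (0.56854 − 0.091892) / (1 − 0.091892) = 0.47665 / 0.90811 ≈ 0.5249

PS ≈ 0.525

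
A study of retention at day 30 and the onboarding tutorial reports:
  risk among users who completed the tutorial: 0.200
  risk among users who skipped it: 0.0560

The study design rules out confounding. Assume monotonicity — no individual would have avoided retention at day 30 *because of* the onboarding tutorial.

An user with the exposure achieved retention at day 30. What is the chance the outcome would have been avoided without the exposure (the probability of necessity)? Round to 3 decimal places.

PN ≈ 0.720

Let p₁ = 0.2, p₀ = 0.056.
Under exogeneity and monotonicity, PN = (p₁ − p₀) / p₁.
PN = (0.2 − 0.056) / 0.2 = 0.144 / 0.2 ≈ 0.7200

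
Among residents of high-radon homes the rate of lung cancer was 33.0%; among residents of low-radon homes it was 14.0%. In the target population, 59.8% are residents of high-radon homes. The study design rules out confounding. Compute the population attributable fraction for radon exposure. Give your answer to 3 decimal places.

p₁ = 0.33, p₀ = 0.14.
Overall risk P(Y=1) = π·p₁ + (1−π)·p₀ = 0.598×0.33 + 0.402×0.14 = 0.25362.
Under exogeneity, PAF = [P(Y=1) − p₀] / P(Y=1).
PAF = (0.25362 − 0.14) / 0.25362 ≈ 0.4480

PAF ≈ 0.448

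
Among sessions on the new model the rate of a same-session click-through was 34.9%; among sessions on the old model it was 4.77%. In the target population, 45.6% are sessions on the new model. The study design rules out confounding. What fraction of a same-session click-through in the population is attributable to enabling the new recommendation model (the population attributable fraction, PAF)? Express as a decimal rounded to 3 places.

PAF ≈ 0.742

p₁ = 0.349, p₀ = 0.0477.
Overall risk P(Y=1) = π·p₁ + (1−π)·p₀ = 0.456×0.349 + 0.544×0.0477 = 0.18509.
Under exogeneity, PAF = [P(Y=1) − p₀] / P(Y=1).
PAF = (0.18509 − 0.0477) / 0.18509 ≈ 0.7423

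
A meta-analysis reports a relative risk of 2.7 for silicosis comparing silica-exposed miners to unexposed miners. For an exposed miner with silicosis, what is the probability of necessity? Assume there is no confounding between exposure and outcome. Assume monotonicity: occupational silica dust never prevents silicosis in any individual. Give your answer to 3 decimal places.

Under exogeneity and monotonicity, PN = (RR − 1) / RR = 1 − 1/RR.
PN = (2.7 − 1) / 2.7 = 1.7 / 2.7 ≈ 0.6296

PN ≈ 0.630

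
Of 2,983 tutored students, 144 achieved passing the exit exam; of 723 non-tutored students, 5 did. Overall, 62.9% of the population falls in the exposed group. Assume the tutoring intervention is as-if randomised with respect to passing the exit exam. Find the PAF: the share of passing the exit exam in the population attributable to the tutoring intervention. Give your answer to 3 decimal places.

p₁ = P(outcome | exposed) = 144/2983 = 0.048274
p₀ = P(outcome | unexposed) = 5/723 = 0.0069156
Overall risk P(Y=1) = π·p₁ + (1−π)·p₀ = 0.629×0.048274 + 0.371×0.0069156 = 0.03293.
Under exogeneity, PAF = [P(Y=1) − p₀] / P(Y=1).
PAF = (0.03293 − 0.0069156) / 0.03293 ≈ 0.7900

PAF ≈ 0.790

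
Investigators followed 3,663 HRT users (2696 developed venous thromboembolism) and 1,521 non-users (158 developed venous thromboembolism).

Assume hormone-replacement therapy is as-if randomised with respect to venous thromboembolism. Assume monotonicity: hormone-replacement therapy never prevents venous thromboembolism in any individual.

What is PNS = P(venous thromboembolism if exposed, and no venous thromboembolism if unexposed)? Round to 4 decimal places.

p₁ = P(outcome | exposed) = 2696/3663 = 0.73601
p₀ = P(outcome | unexposed) = 158/1521 = 0.10388
Under exogeneity and monotonicity, PNS = p₁ − p₀.
PNS = 0.73601 − 0.10388 = 0.63213

PNS ≈ 0.6321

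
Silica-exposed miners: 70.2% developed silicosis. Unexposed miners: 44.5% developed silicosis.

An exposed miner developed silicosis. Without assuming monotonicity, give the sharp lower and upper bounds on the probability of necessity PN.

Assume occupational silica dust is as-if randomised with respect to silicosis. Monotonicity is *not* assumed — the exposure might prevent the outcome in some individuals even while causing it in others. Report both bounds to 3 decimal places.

p₁ = 0.702, p₀ = 0.445.
Under exogeneity alone the bounds on PN are max{0,(p₁−p₀)/p₁} ≤ PN ≤ min{1,(1−p₀)/p₁}.
  lower = (p₁ − p₀)/p₁ = 0.257 / 0.702 ≈ 0.3661
  upper = min{1, (1 − p₀)/p₁} = 0.555 / 0.702 ≈ 0.7906

0.366 ≤ PN ≤ 0.791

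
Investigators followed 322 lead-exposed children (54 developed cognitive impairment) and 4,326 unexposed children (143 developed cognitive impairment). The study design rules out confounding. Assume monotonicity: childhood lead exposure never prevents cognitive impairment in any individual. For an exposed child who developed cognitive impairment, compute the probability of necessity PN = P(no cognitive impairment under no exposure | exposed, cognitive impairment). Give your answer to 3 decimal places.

PN ≈ 0.803

p₁ = P(outcome | exposed) = 54/322 = 0.1677
p₀ = P(outcome | unexposed) = 143/4326 = 0.033056
Under exogeneity and monotonicity, PN = (p₁ − p₀) / p₁.
PN = (0.1677 − 0.033056) / 0.1677 = 0.13465 / 0.1677 ≈ 0.8029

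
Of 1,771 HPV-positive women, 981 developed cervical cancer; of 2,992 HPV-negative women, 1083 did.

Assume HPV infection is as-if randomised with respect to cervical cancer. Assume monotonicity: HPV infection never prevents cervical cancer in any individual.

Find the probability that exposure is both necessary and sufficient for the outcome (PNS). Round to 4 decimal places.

p₁ = P(outcome | exposed) = 981/1771 = 0.55392
p₀ = P(outcome | unexposed) = 1083/2992 = 0.36197
Under exogeneity and monotonicity, PNS = p₁ − p₀.
PNS = 0.55392 − 0.36197 = 0.19196

PNS ≈ 0.1920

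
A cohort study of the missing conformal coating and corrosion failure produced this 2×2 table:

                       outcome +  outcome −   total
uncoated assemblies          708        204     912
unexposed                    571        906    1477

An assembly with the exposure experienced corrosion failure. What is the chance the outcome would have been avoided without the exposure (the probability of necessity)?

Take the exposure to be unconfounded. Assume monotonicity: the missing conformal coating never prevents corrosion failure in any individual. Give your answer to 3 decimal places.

p₁ = P(outcome | exposed) = 708/912 = 0.77632
p₀ = P(outcome | unexposed) = 571/1477 = 0.38659
Under exogeneity and monotonicity, PN = (p₁ − p₀)/p₁.
PN = (0.77632 − 0.38659) / 0.77632 ≈ 0.5020

PN ≈ 0.502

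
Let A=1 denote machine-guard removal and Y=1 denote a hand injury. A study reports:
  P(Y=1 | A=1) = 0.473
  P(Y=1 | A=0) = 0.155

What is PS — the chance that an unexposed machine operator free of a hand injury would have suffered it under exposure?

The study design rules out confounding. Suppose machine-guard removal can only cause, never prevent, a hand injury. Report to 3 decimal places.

PS ≈ 0.376

Let p₁ = 0.473, p₀ = 0.155.
Under exogeneity and monotonicity, PS = (p₁ − p₀) / (1 − p₀).
PS = (0.473 − 0.155) / (1 − 0.155) = 0.318 / 0.845 ≈ 0.3763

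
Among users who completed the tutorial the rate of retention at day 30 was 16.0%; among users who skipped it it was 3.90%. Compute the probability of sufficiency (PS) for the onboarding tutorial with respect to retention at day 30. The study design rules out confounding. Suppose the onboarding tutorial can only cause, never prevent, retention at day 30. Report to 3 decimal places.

p₁ = 0.16, p₀ = 0.039.
Under exogeneity and monotonicity, PS = (p₁ − p₀) / (1 − p₀).
PS = (0.16 − 0.039) / (1 − 0.039) = 0.121 / 0.961 ≈ 0.1259

PS ≈ 0.126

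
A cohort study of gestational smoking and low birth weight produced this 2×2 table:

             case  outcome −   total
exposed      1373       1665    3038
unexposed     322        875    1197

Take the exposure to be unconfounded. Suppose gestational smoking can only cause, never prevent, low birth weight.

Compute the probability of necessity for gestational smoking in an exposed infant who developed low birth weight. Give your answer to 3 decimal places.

PN ≈ 0.405

p₁ = P(outcome | exposed) = 1373/3038 = 0.45194
p₀ = P(outcome | unexposed) = 322/1197 = 0.26901
Under exogeneity and monotonicity, PN = (p₁ − p₀) / p₁.
PN = (0.45194 − 0.26901) / 0.45194 = 0.18294 / 0.45194 ≈ 0.4048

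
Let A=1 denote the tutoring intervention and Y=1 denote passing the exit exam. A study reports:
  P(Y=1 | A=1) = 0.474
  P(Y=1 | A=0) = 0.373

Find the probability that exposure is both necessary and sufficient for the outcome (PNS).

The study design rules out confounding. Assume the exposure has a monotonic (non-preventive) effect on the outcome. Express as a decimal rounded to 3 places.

Let p₁ = 0.474, p₀ = 0.373.
Under exogeneity and monotonicity, PNS = p₁ − p₀.
PNS = 0.474 − 0.373 = 0.101

PNS ≈ 0.101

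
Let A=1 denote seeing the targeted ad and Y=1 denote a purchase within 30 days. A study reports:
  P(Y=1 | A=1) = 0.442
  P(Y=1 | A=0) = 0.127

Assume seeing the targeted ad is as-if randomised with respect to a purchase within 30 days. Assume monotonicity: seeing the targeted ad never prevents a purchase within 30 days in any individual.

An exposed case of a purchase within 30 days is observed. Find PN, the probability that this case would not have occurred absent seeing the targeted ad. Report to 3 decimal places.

PN ≈ 0.713

Let p₁ = 0.442, p₀ = 0.127.
Under exogeneity and monotonicity, PN = (p₁ − p₀) / p₁.
PN = (0.442 − 0.127) / 0.442 = 0.315 / 0.442 ≈ 0.7127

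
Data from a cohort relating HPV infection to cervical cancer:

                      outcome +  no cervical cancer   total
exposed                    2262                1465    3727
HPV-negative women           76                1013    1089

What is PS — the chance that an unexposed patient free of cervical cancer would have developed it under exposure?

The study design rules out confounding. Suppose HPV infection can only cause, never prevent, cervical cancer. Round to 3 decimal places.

p₁ = P(outcome | exposed) = 2262/3727 = 0.60692
p₀ = P(outcome | unexposed) = 76/1089 = 0.069789
Under exogeneity and monotonicity, PS = (p₁ − p₀) / (1 − p₀).
PS = (0.60692 − 0.069789) / (1 − 0.069789) = 0.53713 / 0.93021 ≈ 0.5774

PS ≈ 0.577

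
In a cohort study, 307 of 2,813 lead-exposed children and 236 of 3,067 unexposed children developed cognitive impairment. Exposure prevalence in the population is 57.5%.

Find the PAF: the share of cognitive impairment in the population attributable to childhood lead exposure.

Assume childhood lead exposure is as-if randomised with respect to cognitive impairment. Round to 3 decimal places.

PAF ≈ 0.194

p₁ = P(outcome | exposed) = 307/2813 = 0.10914
p₀ = P(outcome | unexposed) = 236/3067 = 0.076948
Overall risk P(Y=1) = π·p₁ + (1−π)·p₀ = 0.575×0.10914 + 0.425×0.076948 = 0.095456.
Under exogeneity, PAF = [P(Y=1) − p₀] / P(Y=1).
PAF = (0.095456 − 0.076948) / 0.095456 ≈ 0.1939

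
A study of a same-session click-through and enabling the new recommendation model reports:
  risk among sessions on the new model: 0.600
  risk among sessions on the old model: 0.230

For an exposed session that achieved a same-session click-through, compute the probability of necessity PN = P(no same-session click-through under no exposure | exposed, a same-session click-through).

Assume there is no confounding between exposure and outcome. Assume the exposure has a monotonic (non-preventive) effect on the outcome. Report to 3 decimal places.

PN ≈ 0.617

Let p₁ = 0.6, p₀ = 0.23.
Under exogeneity and monotonicity, PN = (p₁ − p₀) / p₁.
PN = (0.6 − 0.23) / 0.6 = 0.37 / 0.6 ≈ 0.6167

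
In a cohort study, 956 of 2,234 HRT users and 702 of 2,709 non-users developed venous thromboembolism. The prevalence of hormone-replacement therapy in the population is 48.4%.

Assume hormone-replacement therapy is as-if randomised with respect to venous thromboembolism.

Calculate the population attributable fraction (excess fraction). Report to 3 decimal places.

p₁ = P(outcome | exposed) = 956/2234 = 0.42793
p₀ = P(outcome | unexposed) = 702/2709 = 0.25914
Overall risk P(Y=1) = π·p₁ + (1−π)·p₀ = 0.484×0.42793 + 0.516×0.25914 = 0.34083.
Under exogeneity, PAF = [P(Y=1) − p₀] / P(Y=1).
PAF = (0.34083 − 0.25914) / 0.34083 ≈ 0.2397

PAF ≈ 0.240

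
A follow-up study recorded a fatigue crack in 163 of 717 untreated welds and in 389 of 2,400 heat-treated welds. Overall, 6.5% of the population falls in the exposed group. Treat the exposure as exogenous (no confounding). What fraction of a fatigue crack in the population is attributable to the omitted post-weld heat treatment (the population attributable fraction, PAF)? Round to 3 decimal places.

p₁ = P(outcome | exposed) = 163/717 = 0.22734
p₀ = P(outcome | unexposed) = 389/2400 = 0.16208
Overall risk P(Y=1) = π·p₁ + (1−π)·p₀ = 0.065×0.22734 + 0.935×0.16208 = 0.16632.
Under exogeneity, PAF = [P(Y=1) − p₀] / P(Y=1).
PAF = (0.16632 − 0.16208) / 0.16632 ≈ 0.0255

PAF ≈ 0.026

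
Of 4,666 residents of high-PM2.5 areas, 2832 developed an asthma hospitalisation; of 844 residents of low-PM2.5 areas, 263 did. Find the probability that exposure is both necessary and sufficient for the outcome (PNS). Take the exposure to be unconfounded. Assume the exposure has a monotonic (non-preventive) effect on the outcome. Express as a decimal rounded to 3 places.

PNS ≈ 0.295

p₁ = P(outcome | exposed) = 2832/4666 = 0.60694
p₀ = P(outcome | unexposed) = 263/844 = 0.31161
Under exogeneity and monotonicity, PNS = p₁ − p₀.
PNS = 0.60694 − 0.31161 = 0.29533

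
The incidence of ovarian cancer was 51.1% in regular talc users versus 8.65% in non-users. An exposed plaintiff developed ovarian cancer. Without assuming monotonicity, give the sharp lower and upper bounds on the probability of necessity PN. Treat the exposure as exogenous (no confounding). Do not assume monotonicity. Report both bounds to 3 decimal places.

p₁ = 0.511, p₀ = 0.0865.
Under exogeneity alone the bounds on PN are max{0,(p₁−p₀)/p₁} ≤ PN ≤ min{1,(1−p₀)/p₁}.
  lower = (p₁ − p₀)/p₁ = 0.4245 / 0.511 ≈ 0.8307
  upper = min{1, (1 − p₀)/p₁} = 0.9135 / 0.511 ≈ 1.7877 → capped at 1

0.831 ≤ PN ≤ 1.000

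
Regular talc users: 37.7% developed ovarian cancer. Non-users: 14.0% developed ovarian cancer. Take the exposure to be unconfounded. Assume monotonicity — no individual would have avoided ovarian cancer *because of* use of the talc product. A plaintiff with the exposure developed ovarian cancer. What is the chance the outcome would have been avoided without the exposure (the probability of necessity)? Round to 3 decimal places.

p₁ = 0.377, p₀ = 0.14.
Under exogeneity and monotonicity, PN = (p₁ − p₀) / p₁.
PN = (0.377 − 0.14) / 0.377 = 0.237 / 0.377 ≈ 0.6286

PN ≈ 0.629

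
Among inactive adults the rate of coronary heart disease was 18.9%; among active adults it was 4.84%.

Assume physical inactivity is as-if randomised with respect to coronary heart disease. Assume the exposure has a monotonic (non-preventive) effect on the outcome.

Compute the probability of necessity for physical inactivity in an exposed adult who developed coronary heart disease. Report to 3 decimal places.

PN ≈ 0.744

p₁ = 0.189, p₀ = 0.0484.
Under exogeneity and monotonicity, PN = (p₁ − p₀) / p₁.
PN = (0.189 − 0.0484) / 0.189 = 0.1406 / 0.189 ≈ 0.7439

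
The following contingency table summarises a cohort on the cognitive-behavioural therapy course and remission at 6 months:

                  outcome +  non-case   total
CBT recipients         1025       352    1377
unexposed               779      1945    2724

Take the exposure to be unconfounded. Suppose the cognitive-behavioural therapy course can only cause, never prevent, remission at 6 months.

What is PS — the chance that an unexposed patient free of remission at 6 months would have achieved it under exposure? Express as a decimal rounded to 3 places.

PS ≈ 0.642

p₁ = P(outcome | exposed) = 1025/1377 = 0.74437
p₀ = P(outcome | unexposed) = 779/2724 = 0.28598
Under exogeneity and monotonicity, PS = (p₁ − p₀)/(1 − p₀).
PS = (0.74437 − 0.28598) / 0.71402 ≈ 0.6420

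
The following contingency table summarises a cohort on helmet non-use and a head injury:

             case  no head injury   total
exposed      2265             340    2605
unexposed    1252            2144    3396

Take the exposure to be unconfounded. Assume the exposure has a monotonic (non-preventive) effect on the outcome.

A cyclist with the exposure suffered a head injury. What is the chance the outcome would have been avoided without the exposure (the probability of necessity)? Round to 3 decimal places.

PN ≈ 0.576

p₁ = P(outcome | exposed) = 2265/2605 = 0.86948
p₀ = P(outcome | unexposed) = 1252/3396 = 0.36867
Under exogeneity and monotonicity, PN = (p₁ − p₀)/p₁.
PN = (0.86948 − 0.36867) / 0.86948 ≈ 0.5760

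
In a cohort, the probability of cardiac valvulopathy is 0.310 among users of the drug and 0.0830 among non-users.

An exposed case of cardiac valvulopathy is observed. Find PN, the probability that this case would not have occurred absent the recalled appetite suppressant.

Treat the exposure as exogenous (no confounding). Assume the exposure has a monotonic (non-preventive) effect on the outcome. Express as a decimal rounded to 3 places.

Let p₁ = 0.31, p₀ = 0.083.
Under exogeneity and monotonicity, PN = (p₁ − p₀) / p₁.
PN = (0.31 − 0.083) / 0.31 = 0.227 / 0.31 ≈ 0.7323

PN ≈ 0.732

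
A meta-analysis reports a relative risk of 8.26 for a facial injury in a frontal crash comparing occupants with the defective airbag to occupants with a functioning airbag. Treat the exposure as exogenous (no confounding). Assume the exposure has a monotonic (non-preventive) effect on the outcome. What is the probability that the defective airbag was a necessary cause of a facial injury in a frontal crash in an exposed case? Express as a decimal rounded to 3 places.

PN ≈ 0.879

Under exogeneity and monotonicity, PN = (RR − 1) / RR = 1 − 1/RR.
PN = (8.26 − 1) / 8.26 = 7.26 / 8.26 ≈ 0.8789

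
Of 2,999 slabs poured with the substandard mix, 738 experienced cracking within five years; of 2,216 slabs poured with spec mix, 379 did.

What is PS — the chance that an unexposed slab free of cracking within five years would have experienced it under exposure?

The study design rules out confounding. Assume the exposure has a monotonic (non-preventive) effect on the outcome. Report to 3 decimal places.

p₁ = P(outcome | exposed) = 738/2999 = 0.24608
p₀ = P(outcome | unexposed) = 379/2216 = 0.17103
Under exogeneity and monotonicity, PS = (p₁ − p₀) / (1 − p₀).
PS = (0.24608 − 0.17103) / (1 − 0.17103) = 0.075053 / 0.82897 ≈ 0.0905

PS ≈ 0.091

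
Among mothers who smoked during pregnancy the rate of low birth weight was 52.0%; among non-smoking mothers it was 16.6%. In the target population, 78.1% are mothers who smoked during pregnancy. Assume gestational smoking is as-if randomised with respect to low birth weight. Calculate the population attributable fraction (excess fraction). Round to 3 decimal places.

PAF ≈ 0.625

p₁ = 0.52, p₀ = 0.166.
Overall risk P(Y=1) = π·p₁ + (1−π)·p₀ = 0.781×0.52 + 0.219×0.166 = 0.44247.
Under exogeneity, PAF = [P(Y=1) − p₀] / P(Y=1).
PAF = (0.44247 − 0.166) / 0.44247 ≈ 0.6248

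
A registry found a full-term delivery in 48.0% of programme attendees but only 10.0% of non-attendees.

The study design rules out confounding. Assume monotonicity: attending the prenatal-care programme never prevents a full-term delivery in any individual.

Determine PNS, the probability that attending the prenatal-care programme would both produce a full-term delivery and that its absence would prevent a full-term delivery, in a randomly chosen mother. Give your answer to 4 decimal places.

PNS ≈ 0.3800

p₁ = 0.48, p₀ = 0.1.
Under exogeneity and monotonicity, PNS = p₁ − p₀.
PNS = 0.48 − 0.1 = 0.38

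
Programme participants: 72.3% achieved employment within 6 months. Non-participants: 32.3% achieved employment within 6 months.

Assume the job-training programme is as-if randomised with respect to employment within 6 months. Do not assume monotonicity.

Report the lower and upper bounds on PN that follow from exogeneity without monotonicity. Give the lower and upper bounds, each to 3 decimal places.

0.553 ≤ PN ≤ 0.936

p₁ = 0.723, p₀ = 0.323.
Under exogeneity alone the bounds on PN are max{0,(p₁−p₀)/p₁} ≤ PN ≤ min{1,(1−p₀)/p₁}.
  lower = (p₁ − p₀)/p₁ = 0.4 / 0.723 ≈ 0.5533
  upper = min{1, (1 − p₀)/p₁} = 0.677 / 0.723 ≈ 0.9364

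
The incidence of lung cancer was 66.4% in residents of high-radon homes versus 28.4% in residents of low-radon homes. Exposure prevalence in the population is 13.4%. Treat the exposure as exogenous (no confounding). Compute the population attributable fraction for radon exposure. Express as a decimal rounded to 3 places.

p₁ = 0.664, p₀ = 0.284.
Overall risk P(Y=1) = π·p₁ + (1−π)·p₀ = 0.134×0.664 + 0.866×0.284 = 0.33492.
Under exogeneity, PAF = [P(Y=1) − p₀] / P(Y=1).
PAF = (0.33492 − 0.284) / 0.33492 ≈ 0.1520

PAF ≈ 0.152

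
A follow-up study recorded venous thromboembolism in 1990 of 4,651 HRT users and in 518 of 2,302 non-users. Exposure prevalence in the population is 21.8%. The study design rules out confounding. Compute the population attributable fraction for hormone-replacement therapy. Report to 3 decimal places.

p₁ = P(outcome | exposed) = 1990/4651 = 0.42786
p₀ = P(outcome | unexposed) = 518/2302 = 0.22502
Overall risk P(Y=1) = π·p₁ + (1−π)·p₀ = 0.218×0.42786 + 0.782×0.22502 = 0.26924.
Under exogeneity, PAF = [P(Y=1) − p₀] / P(Y=1).
PAF = (0.26924 − 0.22502) / 0.26924 ≈ 0.1642

PAF ≈ 0.164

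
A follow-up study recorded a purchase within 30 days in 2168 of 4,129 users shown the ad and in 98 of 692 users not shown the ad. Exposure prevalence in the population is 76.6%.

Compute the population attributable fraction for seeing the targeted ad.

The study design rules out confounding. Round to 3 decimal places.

PAF ≈ 0.675

p₁ = P(outcome | exposed) = 2168/4129 = 0.52507
p₀ = P(outcome | unexposed) = 98/692 = 0.14162
Overall risk P(Y=1) = π·p₁ + (1−π)·p₀ = 0.766×0.52507 + 0.234×0.14162 = 0.43534.
Under exogeneity, PAF = [P(Y=1) − p₀] / P(Y=1).
PAF = (0.43534 − 0.14162) / 0.43534 ≈ 0.6747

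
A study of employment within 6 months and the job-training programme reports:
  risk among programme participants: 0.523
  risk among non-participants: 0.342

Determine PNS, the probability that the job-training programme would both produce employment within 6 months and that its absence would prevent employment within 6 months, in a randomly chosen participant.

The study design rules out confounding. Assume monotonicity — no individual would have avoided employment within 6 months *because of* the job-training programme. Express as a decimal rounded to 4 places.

PNS ≈ 0.1810

Let p₁ = 0.523, p₀ = 0.342.
Under exogeneity and monotonicity, PNS = p₁ − p₀.
PNS = 0.523 − 0.342 = 0.181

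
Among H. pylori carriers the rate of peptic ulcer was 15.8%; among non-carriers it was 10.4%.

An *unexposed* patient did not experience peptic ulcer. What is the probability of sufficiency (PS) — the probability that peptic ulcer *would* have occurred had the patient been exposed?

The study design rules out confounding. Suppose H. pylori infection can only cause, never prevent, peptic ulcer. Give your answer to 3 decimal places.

PS ≈ 0.060

p₁ = 0.158, p₀ = 0.104.
Under exogeneity and monotonicity, PS = (p₁ − p₀) / (1 − p₀).
PS = (0.158 − 0.104) / (1 − 0.104) = 0.054 / 0.896 ≈ 0.0603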